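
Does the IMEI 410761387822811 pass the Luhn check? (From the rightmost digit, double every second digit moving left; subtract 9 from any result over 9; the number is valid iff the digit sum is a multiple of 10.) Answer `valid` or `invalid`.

From the right, keep odd positions and double even positions (subtract 9 from any doubled value over 9):
  doubled (positions 2,4,...): 2 4 7 7 2 5 2 → sum 29
  kept (positions 1,3,...): 1 8 2 7 3 6 0 4 → sum 31
Total = 60.
60 mod 10 = 0, so the number is valid.

valid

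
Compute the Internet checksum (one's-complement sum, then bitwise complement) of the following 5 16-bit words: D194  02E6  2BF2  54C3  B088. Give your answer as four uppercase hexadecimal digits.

FA46

One's-complement addition (fold any carry out of bit 15 back into bit 0):
  0xD194 + 0x02E6 = 0x0D47A
  0xD47A + 0x2BF2 = 0x1006C → wrap carry → 0x006D
  0x006D + 0x54C3 = 0x05530
  0x5530 + 0xB088 = 0x105B8 → wrap carry → 0x05B9
One's-complement sum = 0x05B9.
Checksum = ~0x05B9 & 0xFFFF = 0xFA46.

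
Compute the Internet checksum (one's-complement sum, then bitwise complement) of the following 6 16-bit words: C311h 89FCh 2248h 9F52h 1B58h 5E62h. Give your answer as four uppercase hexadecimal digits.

779C

One's-complement addition (fold any carry out of bit 15 back into bit 0):
  0xC311 + 0x89FC = 0x14D0D → wrap carry → 0x4D0E
  0x4D0E + 0x2248 = 0x06F56
  0x6F56 + 0x9F52 = 0x10EA8 → wrap carry → 0x0EA9
  0x0EA9 + 0x1B58 = 0x02A01
  0x2A01 + 0x5E62 = 0x08863
One's-complement sum = 0x8863.
Checksum = ~0x8863 & 0xFFFF = 0x779C.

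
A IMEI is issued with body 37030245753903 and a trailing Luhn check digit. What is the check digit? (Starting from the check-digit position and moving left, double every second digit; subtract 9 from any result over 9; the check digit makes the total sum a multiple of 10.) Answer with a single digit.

Partial digits right→left: 3 0 9 3 5 7 5 4 2 0 3 0 7 3
Double every second digit counting from the check-digit position (so the 1st, 3rd, 5th, ... of the partial from the right).
  doubled (with −9 where >9): 6 9 1 1 4 6 5 → sum 32
  kept as-is: 0 3 7 4 0 0 3 → sum 17
Total = 32 + 17 = 49.
Check digit = (10 − (49 mod 10)) mod 10 = 1.

1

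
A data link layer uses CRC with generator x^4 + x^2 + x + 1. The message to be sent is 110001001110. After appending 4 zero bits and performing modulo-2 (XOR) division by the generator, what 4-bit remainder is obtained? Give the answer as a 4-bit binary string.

1111

Append 4 zeros: 1100010011100000. Divide by 10111 (XOR where the leading bit is 1):
  pos 0: 11000 XOR 10111 = 01111
  pos 1: 11111 XOR 10111 = 01000
  pos 2: 10000 XOR 10111 = 00111
  pos 4: 11101 XOR 10111 = 01010
  pos 5: 10101 XOR 10111 = 00010
  pos 8: 10100 XOR 10111 = 00011
  pos 11: 11000 XOR 10111 = 01111
Remainder (last 4 bits) = 1111. This is the CRC / FCS.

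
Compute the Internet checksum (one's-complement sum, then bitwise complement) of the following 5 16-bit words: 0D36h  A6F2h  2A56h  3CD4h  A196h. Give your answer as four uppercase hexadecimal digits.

4316

One's-complement addition (fold any carry out of bit 15 back into bit 0):
  0x0D36 + 0xA6F2 = 0x0B428
  0xB428 + 0x2A56 = 0x0DE7E
  0xDE7E + 0x3CD4 = 0x11B52 → wrap carry → 0x1B53
  0x1B53 + 0xA196 = 0x0BCE9
One's-complement sum = 0xBCE9.
Checksum = ~0xBCE9 & 0xFFFF = 0x4316.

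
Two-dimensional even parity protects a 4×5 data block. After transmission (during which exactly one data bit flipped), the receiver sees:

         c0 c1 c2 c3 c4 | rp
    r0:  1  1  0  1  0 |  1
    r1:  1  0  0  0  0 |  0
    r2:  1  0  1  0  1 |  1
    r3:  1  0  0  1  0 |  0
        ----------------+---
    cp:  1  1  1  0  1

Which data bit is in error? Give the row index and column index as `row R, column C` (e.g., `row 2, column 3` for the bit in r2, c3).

Recompute each row's even parity and compare to rp:
  r0: data parity 1, sent rp 1 → ok
  r1: data parity 1, sent rp 0 → mismatch
  r2: data parity 1, sent rp 1 → ok
  r3: data parity 0, sent rp 0 → ok
Recompute each column's even parity and compare to cp:
  c0: data parity 0, sent cp 1 → mismatch
  c1: data parity 1, sent cp 1 → ok
  c2: data parity 1, sent cp 1 → ok
  c3: data parity 0, sent cp 0 → ok
  c4: data parity 1, sent cp 1 → ok
Exactly one row (r1) and one column (c0) fail → the flipped bit is at their intersection.

row 1, column 0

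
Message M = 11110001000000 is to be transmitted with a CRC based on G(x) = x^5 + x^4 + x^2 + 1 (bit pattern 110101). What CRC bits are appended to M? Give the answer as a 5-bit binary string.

Append 5 zeros: 1111000100000000000. Divide by 110101 (XOR where the leading bit is 1):
  pos 0: 111100 XOR 110101 = 001001
  pos 2: 100101 XOR 110101 = 010000
  pos 3: 100000 XOR 110101 = 010101
  pos 4: 101010 XOR 110101 = 011111
  pos 5: 111110 XOR 110101 = 001011
  pos 7: 101100 XOR 110101 = 011001
  pos 8: 110010 XOR 110101 = 000111
  pos 11: 111000 XOR 110101 = 001101
  pos 13: 110100 XOR 110101 = 000001
Remainder (last 5 bits) = 00001. This is the CRC / FCS.

00001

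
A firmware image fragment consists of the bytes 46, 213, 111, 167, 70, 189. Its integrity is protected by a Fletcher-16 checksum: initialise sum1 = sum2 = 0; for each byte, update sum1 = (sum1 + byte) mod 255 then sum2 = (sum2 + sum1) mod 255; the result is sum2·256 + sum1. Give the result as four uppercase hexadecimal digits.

Running sums (mod 255):
  after byte 0 (46): sum1=46, sum2=46
  after byte 1 (213): sum1=4, sum2=50
  after byte 2 (111): sum1=115, sum2=165
  after byte 3 (167): sum1=27, sum2=192
  after byte 4 (70): sum1=97, sum2=34
  after byte 5 (189): sum1=31, sum2=65
Checksum = sum2·256 + sum1 = 65·256 + 31 = 16671 = 0x411F.

411F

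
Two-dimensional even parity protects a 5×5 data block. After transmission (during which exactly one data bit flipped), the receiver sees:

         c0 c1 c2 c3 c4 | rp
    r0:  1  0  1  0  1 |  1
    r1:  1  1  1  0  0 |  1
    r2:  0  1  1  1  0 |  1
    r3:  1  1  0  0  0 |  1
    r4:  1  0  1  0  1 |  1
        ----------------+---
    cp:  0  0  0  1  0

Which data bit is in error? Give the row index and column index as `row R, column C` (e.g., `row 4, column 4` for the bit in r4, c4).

row 3, column 1

Recompute each row's even parity and compare to rp:
  r0: data parity 1, sent rp 1 → ok
  r1: data parity 1, sent rp 1 → ok
  r2: data parity 1, sent rp 1 → ok
  r3: data parity 0, sent rp 1 → mismatch
  r4: data parity 1, sent rp 1 → ok
Recompute each column's even parity and compare to cp:
  c0: data parity 0, sent cp 0 → ok
  c1: data parity 1, sent cp 0 → mismatch
  c2: data parity 0, sent cp 0 → ok
  c3: data parity 1, sent cp 1 → ok
  c4: data parity 0, sent cp 0 → ok
Exactly one row (r3) and one column (c1) fail → the flipped bit is at their intersection.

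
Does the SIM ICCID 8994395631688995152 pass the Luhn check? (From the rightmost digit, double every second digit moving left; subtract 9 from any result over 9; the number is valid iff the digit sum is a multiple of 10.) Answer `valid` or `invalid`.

From the right, keep odd positions and double even positions (subtract 9 from any doubled value over 9):
  doubled (positions 2,4,...): 1 1 9 7 2 3 9 8 9 → sum 49
  kept (positions 1,3,...): 2 1 9 8 6 3 5 3 9 8 → sum 54
Total = 103.
103 mod 10 = 3, so the number is invalid.

invalid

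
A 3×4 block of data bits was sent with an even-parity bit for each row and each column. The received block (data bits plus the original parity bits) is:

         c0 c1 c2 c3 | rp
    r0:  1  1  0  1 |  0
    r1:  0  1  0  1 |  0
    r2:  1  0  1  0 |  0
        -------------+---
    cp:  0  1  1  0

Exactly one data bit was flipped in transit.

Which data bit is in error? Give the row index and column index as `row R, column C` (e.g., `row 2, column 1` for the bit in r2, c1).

Recompute each row's even parity and compare to rp:
  r0: data parity 1, sent rp 0 → mismatch
  r1: data parity 0, sent rp 0 → ok
  r2: data parity 0, sent rp 0 → ok
Recompute each column's even parity and compare to cp:
  c0: data parity 0, sent cp 0 → ok
  c1: data parity 0, sent cp 1 → mismatch
  c2: data parity 1, sent cp 1 → ok
  c3: data parity 0, sent cp 0 → ok
Exactly one row (r0) and one column (c1) fail → the flipped bit is at their intersection.

row 0, column 1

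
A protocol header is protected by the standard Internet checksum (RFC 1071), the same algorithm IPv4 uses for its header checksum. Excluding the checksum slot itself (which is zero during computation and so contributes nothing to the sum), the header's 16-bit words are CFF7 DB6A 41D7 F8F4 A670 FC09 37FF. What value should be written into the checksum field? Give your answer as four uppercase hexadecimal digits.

3F57

One's-complement addition (fold any carry out of bit 15 back into bit 0):
  0xCFF7 + 0xDB6A = 0x1AB61 → wrap carry → 0xAB62
  0xAB62 + 0x41D7 = 0x0ED39
  0xED39 + 0xF8F4 = 0x1E62D → wrap carry → 0xE62E
  0xE62E + 0xA670 = 0x18C9E → wrap carry → 0x8C9F
  0x8C9F + 0xFC09 = 0x188A8 → wrap carry → 0x88A9
  0x88A9 + 0x37FF = 0x0C0A8
One's-complement sum = 0xC0A8.
Checksum = ~0xC0A8 & 0xFFFF = 0x3F57.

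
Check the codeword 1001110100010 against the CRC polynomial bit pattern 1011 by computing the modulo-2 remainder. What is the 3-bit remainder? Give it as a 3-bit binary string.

Modulo-2 division of 1001110100010 by 1011:
  pos 0: 1001 XOR 1011 = 0010
  pos 2: 1011 XOR 1011 = 0000
  pos 7: 1000 XOR 1011 = 0011
  pos 9: 1110 XOR 1011 = 0101
Remainder = 101 (nonzero — an error is detected).

101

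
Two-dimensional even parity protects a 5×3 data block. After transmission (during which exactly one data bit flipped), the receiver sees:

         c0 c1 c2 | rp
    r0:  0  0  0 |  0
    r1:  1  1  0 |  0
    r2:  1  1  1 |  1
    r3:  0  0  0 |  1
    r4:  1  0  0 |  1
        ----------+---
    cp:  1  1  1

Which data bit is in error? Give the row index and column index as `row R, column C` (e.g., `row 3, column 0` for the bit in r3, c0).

Recompute each row's even parity and compare to rp:
  r0: data parity 0, sent rp 0 → ok
  r1: data parity 0, sent rp 0 → ok
  r2: data parity 1, sent rp 1 → ok
  r3: data parity 0, sent rp 1 → mismatch
  r4: data parity 1, sent rp 1 → ok
Recompute each column's even parity and compare to cp:
  c0: data parity 1, sent cp 1 → ok
  c1: data parity 0, sent cp 1 → mismatch
  c2: data parity 1, sent cp 1 → ok
Exactly one row (r3) and one column (c1) fail → the flipped bit is at their intersection.

row 3, column 1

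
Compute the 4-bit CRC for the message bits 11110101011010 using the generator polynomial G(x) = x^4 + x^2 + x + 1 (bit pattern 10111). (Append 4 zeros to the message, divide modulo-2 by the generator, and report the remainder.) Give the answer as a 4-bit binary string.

Append 4 zeros: 111101010110100000. Divide by 10111 (XOR where the leading bit is 1):
  pos 0: 11110 XOR 10111 = 01001
  pos 1: 10011 XOR 10111 = 00100
  pos 3: 10001 XOR 10111 = 00110
  pos 5: 11001 XOR 10111 = 01110
  pos 6: 11101 XOR 10111 = 01010
  pos 7: 10100 XOR 10111 = 00011
  pos 10: 11100 XOR 10111 = 01011
  pos 11: 10110 XOR 10111 = 00001
Remainder (last 4 bits) = 0100. This is the CRC / FCS.

0100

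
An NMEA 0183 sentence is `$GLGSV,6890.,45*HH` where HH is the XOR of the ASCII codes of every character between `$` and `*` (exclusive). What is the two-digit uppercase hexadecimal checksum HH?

61

XOR the ASCII codes of the payload characters:
  'G' = 0x47 → acc = 0x47
  'L' = 0x4C → acc = 0x0B
  'G' = 0x47 → acc = 0x4C
  'S' = 0x53 → acc = 0x1F
  'V' = 0x56 → acc = 0x49
  ',' = 0x2C → acc = 0x65
  '6' = 0x36 → acc = 0x53
  '8' = 0x38 → acc = 0x6B
  '9' = 0x39 → acc = 0x52
  '0' = 0x30 → acc = 0x62
  '.' = 0x2E → acc = 0x4C
  ',' = 0x2C → acc = 0x60
  '4' = 0x34 → acc = 0x54
  '5' = 0x35 → acc = 0x61
Checksum = 0x61.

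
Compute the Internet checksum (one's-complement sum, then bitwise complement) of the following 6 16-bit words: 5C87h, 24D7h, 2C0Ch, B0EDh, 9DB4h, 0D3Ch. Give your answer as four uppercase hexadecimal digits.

One's-complement addition (fold any carry out of bit 15 back into bit 0):
  0x5C87 + 0x24D7 = 0x0815E
  0x815E + 0x2C0C = 0x0AD6A
  0xAD6A + 0xB0ED = 0x15E57 → wrap carry → 0x5E58
  0x5E58 + 0x9DB4 = 0x0FC0C
  0xFC0C + 0x0D3C = 0x10948 → wrap carry → 0x0949
One's-complement sum = 0x0949.
Checksum = ~0x0949 & 0xFFFF = 0xF6B6.

F6B6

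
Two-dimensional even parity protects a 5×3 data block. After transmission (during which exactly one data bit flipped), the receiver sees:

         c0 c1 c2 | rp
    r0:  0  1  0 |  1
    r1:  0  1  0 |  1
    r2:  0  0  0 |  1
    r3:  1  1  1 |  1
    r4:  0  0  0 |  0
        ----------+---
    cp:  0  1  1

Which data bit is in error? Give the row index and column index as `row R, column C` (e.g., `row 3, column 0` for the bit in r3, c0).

row 2, column 0

Recompute each row's even parity and compare to rp:
  r0: data parity 1, sent rp 1 → ok
  r1: data parity 1, sent rp 1 → ok
  r2: data parity 0, sent rp 1 → mismatch
  r3: data parity 1, sent rp 1 → ok
  r4: data parity 0, sent rp 0 → ok
Recompute each column's even parity and compare to cp:
  c0: data parity 1, sent cp 0 → mismatch
  c1: data parity 1, sent cp 1 → ok
  c2: data parity 1, sent cp 1 → ok
Exactly one row (r2) and one column (c0) fail → the flipped bit is at their intersection.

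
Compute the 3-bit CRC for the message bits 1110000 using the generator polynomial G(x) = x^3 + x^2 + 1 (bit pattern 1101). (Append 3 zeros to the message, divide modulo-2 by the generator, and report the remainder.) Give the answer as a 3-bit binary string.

Append 3 zeros: 1110000000. Divide by 1101 (XOR where the leading bit is 1):
  pos 0: 1110 XOR 1101 = 0011
  pos 2: 1100 XOR 1101 = 0001
  pos 5: 1000 XOR 1101 = 0101
  pos 6: 1010 XOR 1101 = 0111
Remainder (last 3 bits) = 111. This is the CRC / FCS.

111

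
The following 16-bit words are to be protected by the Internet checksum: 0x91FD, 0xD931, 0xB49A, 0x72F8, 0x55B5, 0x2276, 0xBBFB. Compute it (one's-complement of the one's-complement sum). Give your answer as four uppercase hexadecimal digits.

3916

One's-complement addition (fold any carry out of bit 15 back into bit 0):
  0x91FD + 0xD931 = 0x16B2E → wrap carry → 0x6B2F
  0x6B2F + 0xB49A = 0x11FC9 → wrap carry → 0x1FCA
  0x1FCA + 0x72F8 = 0x092C2
  0x92C2 + 0x55B5 = 0x0E877
  0xE877 + 0x2276 = 0x10AED → wrap carry → 0x0AEE
  0x0AEE + 0xBBFB = 0x0C6E9
One's-complement sum = 0xC6E9.
Checksum = ~0xC6E9 & 0xFFFF = 0x3916.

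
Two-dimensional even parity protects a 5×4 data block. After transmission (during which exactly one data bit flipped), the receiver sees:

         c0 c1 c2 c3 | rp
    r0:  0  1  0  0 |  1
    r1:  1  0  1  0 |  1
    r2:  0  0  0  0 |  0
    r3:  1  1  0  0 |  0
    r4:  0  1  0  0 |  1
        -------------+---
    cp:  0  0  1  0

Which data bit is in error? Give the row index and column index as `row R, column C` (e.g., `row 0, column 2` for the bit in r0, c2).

row 1, column 1

Recompute each row's even parity and compare to rp:
  r0: data parity 1, sent rp 1 → ok
  r1: data parity 0, sent rp 1 → mismatch
  r2: data parity 0, sent rp 0 → ok
  r3: data parity 0, sent rp 0 → ok
  r4: data parity 1, sent rp 1 → ok
Recompute each column's even parity and compare to cp:
  c0: data parity 0, sent cp 0 → ok
  c1: data parity 1, sent cp 0 → mismatch
  c2: data parity 1, sent cp 1 → ok
  c3: data parity 0, sent cp 0 → ok
Exactly one row (r1) and one column (c1) fail → the flipped bit is at their intersection.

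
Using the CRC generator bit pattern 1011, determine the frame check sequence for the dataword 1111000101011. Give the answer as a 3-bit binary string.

011

Append 3 zeros: 1111000101011000. Divide by 1011 (XOR where the leading bit is 1):
  pos 0: 1111 XOR 1011 = 0100
  pos 1: 1000 XOR 1011 = 0011
  pos 3: 1100 XOR 1011 = 0111
  pos 4: 1111 XOR 1011 = 0100
  pos 5: 1000 XOR 1011 = 0011
  pos 7: 1110 XOR 1011 = 0101
  pos 8: 1011 XOR 1011 = 0000
  pos 12: 1000 XOR 1011 = 0011
Remainder (last 3 bits) = 011. This is the CRC / FCS.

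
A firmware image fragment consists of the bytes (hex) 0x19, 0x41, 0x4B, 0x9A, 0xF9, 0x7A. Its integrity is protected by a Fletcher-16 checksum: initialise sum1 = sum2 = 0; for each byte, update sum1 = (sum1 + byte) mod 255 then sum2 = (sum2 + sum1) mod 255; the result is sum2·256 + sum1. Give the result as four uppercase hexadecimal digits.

Running sums (mod 255):
  after byte 0 (0x19): sum1=25, sum2=25
  after byte 1 (0x41): sum1=90, sum2=115
  after byte 2 (0x4B): sum1=165, sum2=25
  after byte 3 (0x9A): sum1=64, sum2=89
  after byte 4 (0xF9): sum1=58, sum2=147
  after byte 5 (0x7A): sum1=180, sum2=72
Checksum = sum2·256 + sum1 = 72·256 + 180 = 18612 = 0x48B4.

48B4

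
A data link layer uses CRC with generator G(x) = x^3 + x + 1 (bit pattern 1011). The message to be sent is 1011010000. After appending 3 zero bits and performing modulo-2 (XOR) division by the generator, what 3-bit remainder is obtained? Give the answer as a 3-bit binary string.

001

Append 3 zeros: 1011010000000. Divide by 1011 (XOR where the leading bit is 1):
  pos 0: 1011 XOR 1011 = 0000
  pos 5: 1000 XOR 1011 = 0011
  pos 7: 1100 XOR 1011 = 0111
  pos 8: 1110 XOR 1011 = 0101
  pos 9: 1010 XOR 1011 = 0001
Remainder (last 3 bits) = 001. This is the CRC / FCS.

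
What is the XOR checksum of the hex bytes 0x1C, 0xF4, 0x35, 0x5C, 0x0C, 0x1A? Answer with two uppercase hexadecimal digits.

XOR the bytes together:
  start with 0x1C
  0x1C ⊕ 0xF4 = 0xE8
  0xE8 ⊕ 0x35 = 0xDD
  0xDD ⊕ 0x5C = 0x81
  0x81 ⊕ 0x0C = 0x8D
  0x8D ⊕ 0x1A = 0x97

97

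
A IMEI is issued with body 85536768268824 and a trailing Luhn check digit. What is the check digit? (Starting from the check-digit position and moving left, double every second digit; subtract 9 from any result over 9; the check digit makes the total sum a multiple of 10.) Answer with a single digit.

6

Partial digits right→left: 4 2 8 8 6 2 8 6 7 6 3 5 5 8
Double every second digit counting from the check-digit position (so the 1st, 3rd, 5th, ... of the partial from the right).
  doubled (with −9 where >9): 8 7 3 7 5 6 1 → sum 37
  kept as-is: 2 8 2 6 6 5 8 → sum 37
Total = 37 + 37 = 74.
Check digit = (10 − (74 mod 10)) mod 10 = 6.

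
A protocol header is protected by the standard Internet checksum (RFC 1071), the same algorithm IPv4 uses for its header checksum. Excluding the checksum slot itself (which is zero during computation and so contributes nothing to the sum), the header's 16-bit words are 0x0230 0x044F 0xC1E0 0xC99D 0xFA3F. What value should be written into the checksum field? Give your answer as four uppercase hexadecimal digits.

73C2

One's-complement addition (fold any carry out of bit 15 back into bit 0):
  0x0230 + 0x044F = 0x0067F
  0x067F + 0xC1E0 = 0x0C85F
  0xC85F + 0xC99D = 0x191FC → wrap carry → 0x91FD
  0x91FD + 0xFA3F = 0x18C3C → wrap carry → 0x8C3D
One's-complement sum = 0x8C3D.
Checksum = ~0x8C3D & 0xFFFF = 0x73C2.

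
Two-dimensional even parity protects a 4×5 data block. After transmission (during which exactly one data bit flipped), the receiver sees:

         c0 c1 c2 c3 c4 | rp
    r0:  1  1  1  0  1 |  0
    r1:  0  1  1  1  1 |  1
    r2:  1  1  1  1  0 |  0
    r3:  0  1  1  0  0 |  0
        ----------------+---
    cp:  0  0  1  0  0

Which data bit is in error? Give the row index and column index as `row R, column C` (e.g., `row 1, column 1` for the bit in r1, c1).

Recompute each row's even parity and compare to rp:
  r0: data parity 0, sent rp 0 → ok
  r1: data parity 0, sent rp 1 → mismatch
  r2: data parity 0, sent rp 0 → ok
  r3: data parity 0, sent rp 0 → ok
Recompute each column's even parity and compare to cp:
  c0: data parity 0, sent cp 0 → ok
  c1: data parity 0, sent cp 0 → ok
  c2: data parity 0, sent cp 1 → mismatch
  c3: data parity 0, sent cp 0 → ok
  c4: data parity 0, sent cp 0 → ok
Exactly one row (r1) and one column (c2) fail → the flipped bit is at their intersection.

row 1, column 2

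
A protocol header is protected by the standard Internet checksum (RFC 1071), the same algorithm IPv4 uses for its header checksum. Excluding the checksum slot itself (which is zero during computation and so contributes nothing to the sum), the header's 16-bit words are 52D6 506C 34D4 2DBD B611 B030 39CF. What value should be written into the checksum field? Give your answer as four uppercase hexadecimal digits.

5A1A

One's-complement addition (fold any carry out of bit 15 back into bit 0):
  0x52D6 + 0x506C = 0x0A342
  0xA342 + 0x34D4 = 0x0D816
  0xD816 + 0x2DBD = 0x105D3 → wrap carry → 0x05D4
  0x05D4 + 0xB611 = 0x0BBE5
  0xBBE5 + 0xB030 = 0x16C15 → wrap carry → 0x6C16
  0x6C16 + 0x39CF = 0x0A5E5
One's-complement sum = 0xA5E5.
Checksum = ~0xA5E5 & 0xFFFF = 0x5A1A.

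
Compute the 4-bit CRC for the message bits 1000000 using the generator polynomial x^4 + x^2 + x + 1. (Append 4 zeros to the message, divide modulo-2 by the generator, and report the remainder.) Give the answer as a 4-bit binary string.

1000

Append 4 zeros: 10000000000. Divide by 10111 (XOR where the leading bit is 1):
  pos 0: 10000 XOR 10111 = 00111
  pos 2: 11100 XOR 10111 = 01011
  pos 3: 10110 XOR 10111 = 00001
Remainder (last 4 bits) = 1000. This is the CRC / FCS.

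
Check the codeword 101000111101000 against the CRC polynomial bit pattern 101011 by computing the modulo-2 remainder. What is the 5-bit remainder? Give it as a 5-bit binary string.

Modulo-2 division of 101000111101000 by 101011:
  pos 0: 101000 XOR 101011 = 000011
  pos 4: 111111 XOR 101011 = 010100
  pos 5: 101000 XOR 101011 = 000011
  pos 9: 111000 XOR 101011 = 010011
Remainder = 10011 (nonzero — an error is detected).

10011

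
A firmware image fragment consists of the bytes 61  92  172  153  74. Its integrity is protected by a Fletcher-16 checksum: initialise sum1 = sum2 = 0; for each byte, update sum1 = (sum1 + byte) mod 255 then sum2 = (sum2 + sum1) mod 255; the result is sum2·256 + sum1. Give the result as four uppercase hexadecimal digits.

272A

Running sums (mod 255):
  after byte 0 (61): sum1=61, sum2=61
  after byte 1 (92): sum1=153, sum2=214
  after byte 2 (172): sum1=70, sum2=29
  after byte 3 (153): sum1=223, sum2=252
  after byte 4 (74): sum1=42, sum2=39
Checksum = sum2·256 + sum1 = 39·256 + 42 = 10026 = 0x272A.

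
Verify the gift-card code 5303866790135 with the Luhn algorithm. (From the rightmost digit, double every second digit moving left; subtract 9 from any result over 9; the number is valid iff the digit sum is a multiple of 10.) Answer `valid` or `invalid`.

valid

From the right, keep odd positions and double even positions (subtract 9 from any doubled value over 9):
  doubled (positions 2,4,...): 6 0 5 3 6 6 → sum 26
  kept (positions 1,3,...): 5 1 9 6 8 0 5 → sum 34
Total = 60.
60 mod 10 = 0, so the number is valid.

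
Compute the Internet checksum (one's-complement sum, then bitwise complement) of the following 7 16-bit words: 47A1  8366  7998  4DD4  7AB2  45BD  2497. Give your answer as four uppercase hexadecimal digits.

One's-complement addition (fold any carry out of bit 15 back into bit 0):
  0x47A1 + 0x8366 = 0x0CB07
  0xCB07 + 0x7998 = 0x1449F → wrap carry → 0x44A0
  0x44A0 + 0x4DD4 = 0x09274
  0x9274 + 0x7AB2 = 0x10D26 → wrap carry → 0x0D27
  0x0D27 + 0x45BD = 0x052E4
  0x52E4 + 0x2497 = 0x0777B
One's-complement sum = 0x777B.
Checksum = ~0x777B & 0xFFFF = 0x8884.

8884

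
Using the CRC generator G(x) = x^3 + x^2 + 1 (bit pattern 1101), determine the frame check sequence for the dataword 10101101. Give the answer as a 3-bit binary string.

111

Append 3 zeros: 10101101000. Divide by 1101 (XOR where the leading bit is 1):
  pos 0: 1010 XOR 1101 = 0111
  pos 1: 1111 XOR 1101 = 0010
  pos 3: 1010 XOR 1101 = 0111
  pos 4: 1111 XOR 1101 = 0010
  pos 6: 1000 XOR 1101 = 0101
  pos 7: 1010 XOR 1101 = 0111
Remainder (last 3 bits) = 111. This is the CRC / FCS.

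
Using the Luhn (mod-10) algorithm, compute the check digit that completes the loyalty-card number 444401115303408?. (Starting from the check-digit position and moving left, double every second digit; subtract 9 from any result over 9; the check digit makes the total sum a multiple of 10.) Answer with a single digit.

Partial digits right→left: 8 0 4 3 0 3 5 1 1 1 0 4 4 4 4
Double every second digit counting from the check-digit position (so the 1st, 3rd, 5th, ... of the partial from the right).
  doubled (with −9 where >9): 7 8 0 1 2 0 8 8 → sum 34
  kept as-is: 0 3 3 1 1 4 4 → sum 16
Total = 34 + 16 = 50.
Check digit = (10 − (50 mod 10)) mod 10 = 0.

0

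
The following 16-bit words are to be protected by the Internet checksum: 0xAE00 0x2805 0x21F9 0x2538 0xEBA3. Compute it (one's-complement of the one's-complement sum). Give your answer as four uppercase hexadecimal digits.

One's-complement addition (fold any carry out of bit 15 back into bit 0):
  0xAE00 + 0x2805 = 0x0D605
  0xD605 + 0x21F9 = 0x0F7FE
  0xF7FE + 0x2538 = 0x11D36 → wrap carry → 0x1D37
  0x1D37 + 0xEBA3 = 0x108DA → wrap carry → 0x08DB
One's-complement sum = 0x08DB.
Checksum = ~0x08DB & 0xFFFF = 0xF724.

F724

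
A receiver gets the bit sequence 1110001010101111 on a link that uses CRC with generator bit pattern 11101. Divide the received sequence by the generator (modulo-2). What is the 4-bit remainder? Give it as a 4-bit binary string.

0000

Modulo-2 division of 1110001010101111 by 11101:
  pos 0: 11100 XOR 11101 = 00001
  pos 4: 10101 XOR 11101 = 01000
  pos 5: 10000 XOR 11101 = 01101
  pos 6: 11011 XOR 11101 = 00110
  pos 8: 11001 XOR 11101 = 00100
  pos 10: 10011 XOR 11101 = 01110
  pos 11: 11101 XOR 11101 = 00000
Remainder = 0000 (zero — the frame passes the CRC check).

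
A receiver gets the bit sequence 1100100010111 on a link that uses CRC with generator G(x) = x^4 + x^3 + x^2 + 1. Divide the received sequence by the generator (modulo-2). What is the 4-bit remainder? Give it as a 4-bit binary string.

0010

Modulo-2 division of 1100100010111 by 11101:
  pos 0: 11001 XOR 11101 = 00100
  pos 2: 10000 XOR 11101 = 01101
  pos 3: 11010 XOR 11101 = 00111
  pos 5: 11110 XOR 11101 = 00011
  pos 8: 11111 XOR 11101 = 00010
Remainder = 0010 (nonzero — an error is detected).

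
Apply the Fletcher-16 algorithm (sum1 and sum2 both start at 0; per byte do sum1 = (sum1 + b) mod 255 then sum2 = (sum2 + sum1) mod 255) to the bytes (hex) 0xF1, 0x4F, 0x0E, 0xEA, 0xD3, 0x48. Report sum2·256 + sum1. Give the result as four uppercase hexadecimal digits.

Running sums (mod 255):
  after byte 0 (0xF1): sum1=241, sum2=241
  after byte 1 (0x4F): sum1=65, sum2=51
  after byte 2 (0x0E): sum1=79, sum2=130
  after byte 3 (0xEA): sum1=58, sum2=188
  after byte 4 (0xD3): sum1=14, sum2=202
  after byte 5 (0x48): sum1=86, sum2=33
Checksum = sum2·256 + sum1 = 33·256 + 86 = 8534 = 0x2156.

2156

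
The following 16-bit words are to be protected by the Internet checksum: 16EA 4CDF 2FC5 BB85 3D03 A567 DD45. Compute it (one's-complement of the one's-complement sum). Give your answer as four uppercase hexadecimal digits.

F13A

One's-complement addition (fold any carry out of bit 15 back into bit 0):
  0x16EA + 0x4CDF = 0x063C9
  0x63C9 + 0x2FC5 = 0x0938E
  0x938E + 0xBB85 = 0x14F13 → wrap carry → 0x4F14
  0x4F14 + 0x3D03 = 0x08C17
  0x8C17 + 0xA567 = 0x1317E → wrap carry → 0x317F
  0x317F + 0xDD45 = 0x10EC4 → wrap carry → 0x0EC5
One's-complement sum = 0x0EC5.
Checksum = ~0x0EC5 & 0xFFFF = 0xF13A.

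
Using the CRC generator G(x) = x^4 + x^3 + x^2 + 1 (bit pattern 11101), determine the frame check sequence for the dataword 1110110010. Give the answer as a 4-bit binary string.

Append 4 zeros: 11101100100000. Divide by 11101 (XOR where the leading bit is 1):
  pos 0: 11101 XOR 11101 = 00000
  pos 5: 10010 XOR 11101 = 01111
  pos 6: 11110 XOR 11101 = 00011
  pos 9: 11000 XOR 11101 = 00101
Remainder (last 4 bits) = 0101. This is the CRC / FCS.

0101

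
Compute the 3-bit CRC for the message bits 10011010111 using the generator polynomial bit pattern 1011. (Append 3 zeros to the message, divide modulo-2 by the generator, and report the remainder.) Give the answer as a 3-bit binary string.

001

Append 3 zeros: 10011010111000. Divide by 1011 (XOR where the leading bit is 1):
  pos 0: 1001 XOR 1011 = 0010
  pos 2: 1010 XOR 1011 = 0001
  pos 5: 1101 XOR 1011 = 0110
  pos 6: 1101 XOR 1011 = 0110
  pos 7: 1101 XOR 1011 = 0110
  pos 8: 1100 XOR 1011 = 0111
  pos 9: 1110 XOR 1011 = 0101
  pos 10: 1010 XOR 1011 = 0001
Remainder (last 3 bits) = 001. This is the CRC / FCS.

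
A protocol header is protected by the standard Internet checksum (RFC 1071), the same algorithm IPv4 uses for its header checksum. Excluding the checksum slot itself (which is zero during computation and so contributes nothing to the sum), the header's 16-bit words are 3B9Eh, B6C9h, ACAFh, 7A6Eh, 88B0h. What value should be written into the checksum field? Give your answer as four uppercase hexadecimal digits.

One's-complement addition (fold any carry out of bit 15 back into bit 0):
  0x3B9E + 0xB6C9 = 0x0F267
  0xF267 + 0xACAF = 0x19F16 → wrap carry → 0x9F17
  0x9F17 + 0x7A6E = 0x11985 → wrap carry → 0x1986
  0x1986 + 0x88B0 = 0x0A236
One's-complement sum = 0xA236.
Checksum = ~0xA236 & 0xFFFF = 0x5DC9.

5DC9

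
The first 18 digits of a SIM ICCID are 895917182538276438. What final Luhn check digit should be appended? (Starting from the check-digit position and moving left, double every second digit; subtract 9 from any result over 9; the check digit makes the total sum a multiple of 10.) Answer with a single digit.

Partial digits right→left: 8 3 4 6 7 2 8 3 5 2 8 1 7 1 9 5 9 8
Double every second digit counting from the check-digit position (so the 1st, 3rd, 5th, ... of the partial from the right).
  doubled (with −9 where >9): 7 8 5 7 1 7 5 9 9 → sum 58
  kept as-is: 3 6 2 3 2 1 1 5 8 → sum 31
Total = 58 + 31 = 89.
Check digit = (10 − (89 mod 10)) mod 10 = 1.

1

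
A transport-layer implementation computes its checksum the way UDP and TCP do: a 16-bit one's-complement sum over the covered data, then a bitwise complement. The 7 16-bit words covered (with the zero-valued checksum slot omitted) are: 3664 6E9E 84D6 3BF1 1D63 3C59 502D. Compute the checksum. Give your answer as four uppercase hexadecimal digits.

One's-complement addition (fold any carry out of bit 15 back into bit 0):
  0x3664 + 0x6E9E = 0x0A502
  0xA502 + 0x84D6 = 0x129D8 → wrap carry → 0x29D9
  0x29D9 + 0x3BF1 = 0x065CA
  0x65CA + 0x1D63 = 0x0832D
  0x832D + 0x3C59 = 0x0BF86
  0xBF86 + 0x502D = 0x10FB3 → wrap carry → 0x0FB4
One's-complement sum = 0x0FB4.
Checksum = ~0x0FB4 & 0xFFFF = 0xF04B.

F04B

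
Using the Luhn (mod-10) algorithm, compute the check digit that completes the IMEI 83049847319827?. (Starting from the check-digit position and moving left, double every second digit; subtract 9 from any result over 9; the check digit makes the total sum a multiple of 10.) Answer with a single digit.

5

Partial digits right→left: 7 2 8 9 1 3 7 4 8 9 4 0 3 8
Double every second digit counting from the check-digit position (so the 1st, 3rd, 5th, ... of the partial from the right).
  doubled (with −9 where >9): 5 7 2 5 7 8 6 → sum 40
  kept as-is: 2 9 3 4 9 0 8 → sum 35
Total = 40 + 35 = 75.
Check digit = (10 − (75 mod 10)) mod 10 = 5.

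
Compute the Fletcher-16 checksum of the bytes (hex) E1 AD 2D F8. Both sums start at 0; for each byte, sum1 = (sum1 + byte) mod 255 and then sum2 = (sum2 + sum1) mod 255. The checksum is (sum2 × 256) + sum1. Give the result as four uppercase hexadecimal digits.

E3B5

Running sums (mod 255):
  after byte 0 (E1): sum1=225, sum2=225
  after byte 1 (AD): sum1=143, sum2=113
  after byte 2 (2D): sum1=188, sum2=46
  after byte 3 (F8): sum1=181, sum2=227
Checksum = sum2·256 + sum1 = 227·256 + 181 = 58293 = 0xE3B5.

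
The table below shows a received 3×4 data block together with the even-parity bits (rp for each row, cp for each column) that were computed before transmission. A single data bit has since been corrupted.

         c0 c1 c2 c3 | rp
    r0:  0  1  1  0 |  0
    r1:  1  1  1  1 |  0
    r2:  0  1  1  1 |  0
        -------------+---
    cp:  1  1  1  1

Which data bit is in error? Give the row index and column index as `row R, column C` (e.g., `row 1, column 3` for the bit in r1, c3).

Recompute each row's even parity and compare to rp:
  r0: data parity 0, sent rp 0 → ok
  r1: data parity 0, sent rp 0 → ok
  r2: data parity 1, sent rp 0 → mismatch
Recompute each column's even parity and compare to cp:
  c0: data parity 1, sent cp 1 → ok
  c1: data parity 1, sent cp 1 → ok
  c2: data parity 1, sent cp 1 → ok
  c3: data parity 0, sent cp 1 → mismatch
Exactly one row (r2) and one column (c3) fail → the flipped bit is at their intersection.

row 2, column 3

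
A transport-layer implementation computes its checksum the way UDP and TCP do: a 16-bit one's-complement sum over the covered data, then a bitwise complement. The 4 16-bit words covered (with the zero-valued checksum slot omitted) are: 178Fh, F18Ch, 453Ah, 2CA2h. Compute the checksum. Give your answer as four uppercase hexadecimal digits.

8507

One's-complement addition (fold any carry out of bit 15 back into bit 0):
  0x178F + 0xF18C = 0x1091B → wrap carry → 0x091C
  0x091C + 0x453A = 0x04E56
  0x4E56 + 0x2CA2 = 0x07AF8
One's-complement sum = 0x7AF8.
Checksum = ~0x7AF8 & 0xFFFF = 0x8507.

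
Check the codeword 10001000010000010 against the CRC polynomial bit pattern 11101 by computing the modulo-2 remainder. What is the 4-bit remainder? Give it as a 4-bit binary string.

Modulo-2 division of 10001000010000010 by 11101:
  pos 0: 10001 XOR 11101 = 01100
  pos 1: 11000 XOR 11101 = 00101
  pos 3: 10100 XOR 11101 = 01001
  pos 4: 10010 XOR 11101 = 01111
  pos 5: 11111 XOR 11101 = 00010
  pos 8: 10000 XOR 11101 = 01101
  pos 9: 11010 XOR 11101 = 00111
  pos 11: 11101 XOR 11101 = 00000
Remainder = 0000 (zero — the frame passes the CRC check).

0000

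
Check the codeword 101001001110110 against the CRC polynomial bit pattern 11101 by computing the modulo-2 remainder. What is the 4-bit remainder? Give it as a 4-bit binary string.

Modulo-2 division of 101001001110110 by 11101:
  pos 0: 10100 XOR 11101 = 01001
  pos 1: 10011 XOR 11101 = 01110
  pos 2: 11100 XOR 11101 = 00001
  pos 6: 10111 XOR 11101 = 01010
  pos 7: 10100 XOR 11101 = 01001
  pos 8: 10011 XOR 11101 = 01110
  pos 9: 11101 XOR 11101 = 00000
Remainder = 0000 (zero — the frame passes the CRC check).

0000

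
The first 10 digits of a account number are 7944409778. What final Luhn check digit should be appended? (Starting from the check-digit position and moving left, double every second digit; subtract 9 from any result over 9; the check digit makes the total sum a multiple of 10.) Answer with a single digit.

0

Partial digits right→left: 8 7 7 9 0 4 4 4 9 7
Double every second digit counting from the check-digit position (so the 1st, 3rd, 5th, ... of the partial from the right).
  doubled (with −9 where >9): 7 5 0 8 9 → sum 29
  kept as-is: 7 9 4 4 7 → sum 31
Total = 29 + 31 = 60.
Check digit = (10 − (60 mod 10)) mod 10 = 0.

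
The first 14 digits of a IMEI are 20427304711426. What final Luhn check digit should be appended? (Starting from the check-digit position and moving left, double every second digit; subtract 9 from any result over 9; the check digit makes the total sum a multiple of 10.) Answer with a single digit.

Partial digits right→left: 6 2 4 1 1 7 4 0 3 7 2 4 0 2
Double every second digit counting from the check-digit position (so the 1st, 3rd, 5th, ... of the partial from the right).
  doubled (with −9 where >9): 3 8 2 8 6 4 0 → sum 31
  kept as-is: 2 1 7 0 7 4 2 → sum 23
Total = 31 + 23 = 54.
Check digit = (10 − (54 mod 10)) mod 10 = 6.

6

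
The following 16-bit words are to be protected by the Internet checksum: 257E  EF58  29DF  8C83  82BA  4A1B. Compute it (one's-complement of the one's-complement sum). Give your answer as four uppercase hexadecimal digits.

One's-complement addition (fold any carry out of bit 15 back into bit 0):
  0x257E + 0xEF58 = 0x114D6 → wrap carry → 0x14D7
  0x14D7 + 0x29DF = 0x03EB6
  0x3EB6 + 0x8C83 = 0x0CB39
  0xCB39 + 0x82BA = 0x14DF3 → wrap carry → 0x4DF4
  0x4DF4 + 0x4A1B = 0x0980F
One's-complement sum = 0x980F.
Checksum = ~0x980F & 0xFFFF = 0x67F0.

67F0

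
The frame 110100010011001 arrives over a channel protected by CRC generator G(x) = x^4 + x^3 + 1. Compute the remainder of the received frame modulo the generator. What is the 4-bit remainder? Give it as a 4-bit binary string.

Modulo-2 division of 110100010011001 by 11001:
  pos 0: 11010 XOR 11001 = 00011
  pos 3: 11001 XOR 11001 = 00000
  pos 10: 11001 XOR 11001 = 00000
Remainder = 0000 (zero — the frame passes the CRC check).

0000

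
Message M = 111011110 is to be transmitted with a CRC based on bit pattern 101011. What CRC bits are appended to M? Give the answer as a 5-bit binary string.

01011

Append 5 zeros: 11101111000000. Divide by 101011 (XOR where the leading bit is 1):
  pos 0: 111011 XOR 101011 = 010000
  pos 1: 100001 XOR 101011 = 001010
  pos 3: 101010 XOR 101011 = 000001
  pos 8: 100000 XOR 101011 = 001011
Remainder (last 5 bits) = 01011. This is the CRC / FCS.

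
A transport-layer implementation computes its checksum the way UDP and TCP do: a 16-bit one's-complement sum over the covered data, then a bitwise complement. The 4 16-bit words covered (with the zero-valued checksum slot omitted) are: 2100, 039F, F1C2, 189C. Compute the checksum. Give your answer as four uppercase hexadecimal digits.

One's-complement addition (fold any carry out of bit 15 back into bit 0):
  0x2100 + 0x039F = 0x0249F
  0x249F + 0xF1C2 = 0x11661 → wrap carry → 0x1662
  0x1662 + 0x189C = 0x02EFE
One's-complement sum = 0x2EFE.
Checksum = ~0x2EFE & 0xFFFF = 0xD101.

D101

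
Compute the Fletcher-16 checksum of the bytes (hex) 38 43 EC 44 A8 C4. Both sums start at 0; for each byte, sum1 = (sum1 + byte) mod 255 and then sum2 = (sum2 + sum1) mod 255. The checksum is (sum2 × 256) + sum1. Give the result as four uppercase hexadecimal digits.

381A

Running sums (mod 255):
  after byte 0 (38): sum1=56, sum2=56
  after byte 1 (43): sum1=123, sum2=179
  after byte 2 (EC): sum1=104, sum2=28
  after byte 3 (44): sum1=172, sum2=200
  after byte 4 (A8): sum1=85, sum2=30
  after byte 5 (C4): sum1=26, sum2=56
Checksum = sum2·256 + sum1 = 56·256 + 26 = 14362 = 0x381A.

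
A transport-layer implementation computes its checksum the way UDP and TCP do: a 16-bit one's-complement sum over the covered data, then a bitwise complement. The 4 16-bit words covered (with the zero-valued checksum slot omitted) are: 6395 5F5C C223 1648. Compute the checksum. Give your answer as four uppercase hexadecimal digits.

One's-complement addition (fold any carry out of bit 15 back into bit 0):
  0x6395 + 0x5F5C = 0x0C2F1
  0xC2F1 + 0xC223 = 0x18514 → wrap carry → 0x8515
  0x8515 + 0x1648 = 0x09B5D
One's-complement sum = 0x9B5D.
Checksum = ~0x9B5D & 0xFFFF = 0x64A2.

64A2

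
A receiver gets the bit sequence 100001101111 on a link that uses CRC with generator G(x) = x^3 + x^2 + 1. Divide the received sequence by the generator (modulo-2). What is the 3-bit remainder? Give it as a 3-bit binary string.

000

Modulo-2 division of 100001101111 by 1101:
  pos 0: 1000 XOR 1101 = 0101
  pos 1: 1010 XOR 1101 = 0111
  pos 2: 1111 XOR 1101 = 0010
  pos 4: 1010 XOR 1101 = 0111
  pos 5: 1111 XOR 1101 = 0010
  pos 7: 1011 XOR 1101 = 0110
  pos 8: 1101 XOR 1101 = 0000
Remainder = 000 (zero — the frame passes the CRC check).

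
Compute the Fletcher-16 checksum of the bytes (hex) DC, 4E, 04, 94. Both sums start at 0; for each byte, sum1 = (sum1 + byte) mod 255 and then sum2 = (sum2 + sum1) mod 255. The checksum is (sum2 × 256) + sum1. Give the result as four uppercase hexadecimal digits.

FAC3

Running sums (mod 255):
  after byte 0 (DC): sum1=220, sum2=220
  after byte 1 (4E): sum1=43, sum2=8
  after byte 2 (04): sum1=47, sum2=55
  after byte 3 (94): sum1=195, sum2=250
Checksum = sum2·256 + sum1 = 250·256 + 195 = 64195 = 0xFAC3.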